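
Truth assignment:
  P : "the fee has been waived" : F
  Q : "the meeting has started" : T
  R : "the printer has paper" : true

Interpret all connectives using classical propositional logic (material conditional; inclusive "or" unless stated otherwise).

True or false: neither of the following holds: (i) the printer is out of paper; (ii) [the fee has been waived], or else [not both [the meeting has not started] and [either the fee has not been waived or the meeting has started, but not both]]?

Formalization: ~R nor (P | (~Q nand (~P xor Q)))

~R = ~T = F
~Q = ~T = F
~P = ~F = T
~P xor Q = T xor T = F
~Q nand (~P xor Q) = F nand F = T
P | (~Q nand (~P xor Q)) = F | T = T
~R nor (P | (~Q nand (~P xor Q))) = F nor T = F

False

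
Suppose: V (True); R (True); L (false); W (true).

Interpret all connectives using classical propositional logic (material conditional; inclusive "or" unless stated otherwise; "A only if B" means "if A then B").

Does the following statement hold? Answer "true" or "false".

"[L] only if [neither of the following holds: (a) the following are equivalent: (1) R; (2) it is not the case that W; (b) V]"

The statement is true.

In symbols: L → ((R ↔ ¬W) ↓ V)

¬W = ¬T = F
R ↔ ¬W = T ↔ F = F
(R ↔ ¬W) ↓ V = F ↓ T = F
L → ((R ↔ ¬W) ↓ V) = F → F = T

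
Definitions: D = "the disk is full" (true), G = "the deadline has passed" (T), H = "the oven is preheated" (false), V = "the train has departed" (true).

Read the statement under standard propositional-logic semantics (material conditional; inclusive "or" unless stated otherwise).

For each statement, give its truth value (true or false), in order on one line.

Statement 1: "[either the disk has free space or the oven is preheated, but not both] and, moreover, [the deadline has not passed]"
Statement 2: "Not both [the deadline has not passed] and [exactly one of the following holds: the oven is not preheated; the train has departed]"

Statement 1 False, Statement 2 True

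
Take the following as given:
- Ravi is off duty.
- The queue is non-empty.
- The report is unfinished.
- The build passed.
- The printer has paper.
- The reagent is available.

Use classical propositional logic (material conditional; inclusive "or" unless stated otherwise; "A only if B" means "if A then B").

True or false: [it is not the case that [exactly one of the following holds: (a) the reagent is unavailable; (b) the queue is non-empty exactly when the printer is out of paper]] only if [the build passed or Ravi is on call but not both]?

true

Let H = "the reagent is available" (True), L = "the queue is empty" (False), V = "the printer has paper" (True), P = "the build passed" (True), M = "Ravi is on call" (False).
Parsed as not (not H xor (not L iff not V)) -> (P xor M)

not H = not True = False
not L = not False = True
not V = not True = False
not L iff not V = True iff False = False
not H xor (not L iff not V) = False xor False = False
not (not H xor (not L iff not V)) = not False = True
P xor M = True xor False = True
not (not H xor (not L iff not V)) -> (P xor M) = True -> True = True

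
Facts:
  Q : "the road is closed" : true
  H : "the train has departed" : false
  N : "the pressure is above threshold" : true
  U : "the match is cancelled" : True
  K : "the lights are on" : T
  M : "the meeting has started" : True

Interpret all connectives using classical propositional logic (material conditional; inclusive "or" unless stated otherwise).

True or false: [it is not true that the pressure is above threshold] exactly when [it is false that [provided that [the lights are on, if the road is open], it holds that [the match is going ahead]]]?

false

In symbols: not N iff not ((not Q -> K) -> not U)

not N = not True = False
not Q = not True = False
not Q -> K = False -> True = True
not U = not True = False
(not Q -> K) -> not U = True -> False = False
not ((not Q -> K) -> not U) = not False = True
not N iff not ((not Q -> K) -> not U) = False iff True = False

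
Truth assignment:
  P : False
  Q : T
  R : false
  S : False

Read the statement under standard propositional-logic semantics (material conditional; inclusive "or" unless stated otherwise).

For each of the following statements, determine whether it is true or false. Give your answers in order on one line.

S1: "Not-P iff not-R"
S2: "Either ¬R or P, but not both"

S1: Parsed as ¬P ↔ ¬R

¬P = ¬F = T
¬R = ¬F = T
¬P ↔ ¬R = T ↔ T = T
So S1 is true.

S2: Formalization: ¬R ⊕ P

¬R = ¬F = T
¬R ⊕ P = T ⊕ F = T
So S2 is true.

S1 T / S2 T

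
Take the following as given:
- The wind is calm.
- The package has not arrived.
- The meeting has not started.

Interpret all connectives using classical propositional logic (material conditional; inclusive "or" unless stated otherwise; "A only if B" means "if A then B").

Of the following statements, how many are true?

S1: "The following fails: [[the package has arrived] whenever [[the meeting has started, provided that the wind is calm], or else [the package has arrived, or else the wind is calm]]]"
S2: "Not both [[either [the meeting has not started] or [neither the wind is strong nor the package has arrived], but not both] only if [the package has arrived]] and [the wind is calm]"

1

Let P = "the wind is strong" (False), R = "the meeting has started" (False), Q = "the package has arrived" (False).

S1: Parsed as not (((not P -> R) or (Q or not P)) -> Q)

not P = not False = True
not P -> R = True -> False = False
not P = not False = True
Q or not P = False or True = True
(not P -> R) or (Q or not P) = False or True = True
((not P -> R) or (Q or not P)) -> Q = True -> False = False
not (((not P -> R) or (Q or not P)) -> Q) = not False = True
Thus S1 is true.

S2: Formalization: ((not R xor (P nor Q)) -> Q) nand not P

not R = not False = True
P nor Q = False nor False = True
not R xor (P nor Q) = True xor True = False
(not R xor (P nor Q)) -> Q = False -> False = True
not P = not False = True
((not R xor (P nor Q)) -> Q) nand not P = True nand True = False
Thus S2 is false.

True statements: 1 (S1).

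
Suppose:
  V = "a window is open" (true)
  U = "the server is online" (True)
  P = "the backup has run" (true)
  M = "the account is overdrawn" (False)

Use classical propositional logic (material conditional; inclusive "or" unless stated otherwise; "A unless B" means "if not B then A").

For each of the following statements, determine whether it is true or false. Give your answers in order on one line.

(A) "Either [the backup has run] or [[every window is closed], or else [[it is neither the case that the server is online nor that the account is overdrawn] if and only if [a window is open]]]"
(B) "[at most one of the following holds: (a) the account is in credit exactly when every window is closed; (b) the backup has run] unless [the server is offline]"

(A) True / (B) True

(A): Parsed as P | (~V | ((U nor M) <-> V))

~V = ~T = F
U nor M = T nor F = F
(U nor M) <-> V = F <-> T = F
~V | ((U nor M) <-> V) = F | F = F
P | (~V | ((U nor M) <-> V)) = T | F = T
Thus (A) is true.

(B): Formalization: ((~M <-> ~V) nand P) | ~U

~M = ~F = T
~V = ~T = F
~M <-> ~V = T <-> F = F
(~M <-> ~V) nand P = F nand T = T
~U = ~T = F
((~M <-> ~V) nand P) | ~U = T | F = T
Hence (B) is true.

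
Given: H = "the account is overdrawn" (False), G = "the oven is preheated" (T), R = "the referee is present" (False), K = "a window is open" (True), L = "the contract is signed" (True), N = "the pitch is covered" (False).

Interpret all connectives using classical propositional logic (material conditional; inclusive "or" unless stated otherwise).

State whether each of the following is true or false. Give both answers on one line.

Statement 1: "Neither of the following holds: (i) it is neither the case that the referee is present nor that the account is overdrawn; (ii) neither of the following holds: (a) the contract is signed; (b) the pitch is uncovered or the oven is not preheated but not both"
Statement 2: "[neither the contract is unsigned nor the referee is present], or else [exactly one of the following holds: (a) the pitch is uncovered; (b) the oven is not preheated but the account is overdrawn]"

Statement 1: Parsed as (R nor H) nor (L nor (~N xor ~G))

R nor H = F nor F = T
~N = ~F = T
~G = ~T = F
~N xor ~G = T xor F = T
L nor (~N xor ~G) = T nor T = F
(R nor H) nor (L nor (~N xor ~G)) = T nor F = F
So Statement 1 is false.

Statement 2: Formalization: (~L nor R) | (~N xor (~G & H))

~L = ~T = F
~L nor R = F nor F = T
~N = ~F = T
~G = ~T = F
~G & H = F & F = F
~N xor (~G & H) = T xor F = T
(~L nor R) | (~N xor (~G & H)) = T | T = T
So Statement 2 is true.

Statement 1 F; Statement 2 T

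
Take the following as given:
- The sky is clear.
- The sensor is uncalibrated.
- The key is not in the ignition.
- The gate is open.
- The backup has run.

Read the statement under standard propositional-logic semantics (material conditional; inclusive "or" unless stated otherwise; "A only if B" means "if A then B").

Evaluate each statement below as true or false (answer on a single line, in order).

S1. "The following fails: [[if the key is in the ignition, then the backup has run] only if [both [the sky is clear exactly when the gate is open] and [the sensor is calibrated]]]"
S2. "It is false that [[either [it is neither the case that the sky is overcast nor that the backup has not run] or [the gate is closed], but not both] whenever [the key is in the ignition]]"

S1 true, S2 false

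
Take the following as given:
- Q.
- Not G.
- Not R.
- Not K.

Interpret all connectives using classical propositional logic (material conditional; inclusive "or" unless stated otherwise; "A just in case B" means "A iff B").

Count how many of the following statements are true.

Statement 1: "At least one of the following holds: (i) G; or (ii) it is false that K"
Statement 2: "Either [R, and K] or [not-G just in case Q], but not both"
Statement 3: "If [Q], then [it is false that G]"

Statement 1: Parsed as G ∨ ¬K

¬K = ¬F = T
G ∨ ¬K = F ∨ T = T
Thus Statement 1 is true.

Statement 2: This is (R ∧ K) ⊕ (¬G ↔ Q).

R ∧ K = F ∧ F = F
¬G = ¬F = T
¬G ↔ Q = T ↔ T = T
(R ∧ K) ⊕ (¬G ↔ Q) = F ⊕ T = T
Hence Statement 2 is true.

Statement 3: Formalization: Q → ¬G

¬G = ¬F = T
Q → ¬G = T → T = T
So Statement 3 is true.

Count: 3.

3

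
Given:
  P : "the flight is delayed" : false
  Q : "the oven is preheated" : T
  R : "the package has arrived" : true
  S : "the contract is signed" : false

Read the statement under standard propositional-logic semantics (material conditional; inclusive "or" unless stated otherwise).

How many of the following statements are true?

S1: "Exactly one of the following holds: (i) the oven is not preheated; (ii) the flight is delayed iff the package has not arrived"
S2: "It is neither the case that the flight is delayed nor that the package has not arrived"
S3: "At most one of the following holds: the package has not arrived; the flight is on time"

3

S1: This is ¬Q ⊕ (P ↔ ¬R).

¬Q = ¬T = F
¬R = ¬T = F
P ↔ ¬R = F ↔ F = T
¬Q ⊕ (P ↔ ¬R) = F ⊕ T = T
So S1 is true.

S2: Parsed as P ↓ ¬R

¬R = ¬T = F
P ↓ ¬R = F ↓ F = T
Thus S2 is true.

S3: This is ¬R ↑ ¬P.

¬R = ¬T = F
¬P = ¬F = T
¬R ↑ ¬P = F ↑ T = T
Hence S3 is true.

True statements: 3 (S1, S2, S3).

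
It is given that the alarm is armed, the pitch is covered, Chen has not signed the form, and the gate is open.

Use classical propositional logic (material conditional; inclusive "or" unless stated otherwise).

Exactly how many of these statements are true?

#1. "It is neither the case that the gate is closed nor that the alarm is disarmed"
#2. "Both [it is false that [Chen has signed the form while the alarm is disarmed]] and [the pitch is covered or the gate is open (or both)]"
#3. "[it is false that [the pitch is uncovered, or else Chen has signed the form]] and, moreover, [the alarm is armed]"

3

Let G = "the gate is open" (True), R = "the alarm is armed" (True), S = "Chen has signed the form" (False), W = "the pitch is covered" (True).

#1: Formalization: not G nor not R

not G = not True = False
not R = not True = False
not G nor not R = False nor False = True
Hence #1 is true.

#2: Formalization: not (S and not R) and (W or G)

not R = not True = False
S and not R = False and False = False
not (S and not R) = not False = True
W or G = True or True = True
not (S and not R) and (W or G) = True and True = True
So #2 is true.

#3: In symbols: not (not W or S) and R

not W = not True = False
not W or S = False or False = False
not (not W or S) = not False = True
not (not W or S) and R = True and True = True
So #3 is true.

Count: 3.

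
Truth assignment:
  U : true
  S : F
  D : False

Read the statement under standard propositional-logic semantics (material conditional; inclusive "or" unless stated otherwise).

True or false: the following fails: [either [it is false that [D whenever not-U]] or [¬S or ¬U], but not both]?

The statement is false.

Values: U=True, D=False, S=False.
This is not (not (not U -> D) xor (not S or not U)).

not U = not True = False
not U -> D = False -> False = True
not (not U -> D) = not True = False
not S = not False = True
not U = not True = False
not S or not U = True or False = True
not (not U -> D) xor (not S or not U) = False xor True = True
not (not (not U -> D) xor (not S or not U)) = not True = False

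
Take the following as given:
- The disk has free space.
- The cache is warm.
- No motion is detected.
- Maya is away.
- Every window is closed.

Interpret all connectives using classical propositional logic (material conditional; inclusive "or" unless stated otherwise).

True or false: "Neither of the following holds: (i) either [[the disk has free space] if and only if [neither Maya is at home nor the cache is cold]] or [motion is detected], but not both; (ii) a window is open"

False

Let G = "the disk is full" (F), U = "Maya is at home" (F), N = "the cache is warm" (T), P = "motion is detected" (F), S = "a window is open" (F).
Parsed as ((¬G ↔ (U ↓ ¬N)) ⊕ P) ↓ S

¬G = ¬F = T
¬N = ¬T = F
U ↓ ¬N = F ↓ F = T
¬G ↔ (U ↓ ¬N) = T ↔ T = T
(¬G ↔ (U ↓ ¬N)) ⊕ P = T ⊕ F = T
((¬G ↔ (U ↓ ¬N)) ⊕ P) ↓ S = T ↓ F = F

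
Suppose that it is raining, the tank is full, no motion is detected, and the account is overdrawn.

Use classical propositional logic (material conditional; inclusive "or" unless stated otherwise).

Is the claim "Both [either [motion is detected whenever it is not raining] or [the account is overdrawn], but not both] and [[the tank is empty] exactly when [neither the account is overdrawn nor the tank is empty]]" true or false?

Let P = "it is raining" (True), R = "motion is detected" (False), S = "the account is overdrawn" (True), Q = "the tank is full" (True).
This is ((not P -> R) xor S) and (not Q iff (S nor not Q)).

not P = not True = False
not P -> R = False -> False = True
(not P -> R) xor S = True xor True = False
not Q = not True = False
not Q = not True = False
S nor not Q = True nor False = False
not Q iff (S nor not Q) = False iff False = True
((not P -> R) xor S) and (not Q iff (S nor not Q)) = False and True = False

False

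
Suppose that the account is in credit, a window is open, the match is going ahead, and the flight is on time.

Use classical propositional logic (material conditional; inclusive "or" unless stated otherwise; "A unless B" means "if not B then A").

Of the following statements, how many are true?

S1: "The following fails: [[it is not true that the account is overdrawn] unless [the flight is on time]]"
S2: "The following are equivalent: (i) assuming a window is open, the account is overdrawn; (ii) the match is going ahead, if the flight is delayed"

0

Let P = "the account is overdrawn" (False), S = "the flight is delayed" (False), Q = "a window is open" (True), R = "the match is cancelled" (False).

S1: Formalization: not (not P or not S)

not P = not False = True
not S = not False = True
not P or not S = True or True = True
not (not P or not S) = not True = False
Thus S1 is false.

S2: Formalization: (Q -> P) iff (S -> not R)

Q -> P = True -> False = False
not R = not False = True
S -> not R = False -> True = True
(Q -> P) iff (S -> not R) = False iff True = False
Hence S2 is false.

Count: 0.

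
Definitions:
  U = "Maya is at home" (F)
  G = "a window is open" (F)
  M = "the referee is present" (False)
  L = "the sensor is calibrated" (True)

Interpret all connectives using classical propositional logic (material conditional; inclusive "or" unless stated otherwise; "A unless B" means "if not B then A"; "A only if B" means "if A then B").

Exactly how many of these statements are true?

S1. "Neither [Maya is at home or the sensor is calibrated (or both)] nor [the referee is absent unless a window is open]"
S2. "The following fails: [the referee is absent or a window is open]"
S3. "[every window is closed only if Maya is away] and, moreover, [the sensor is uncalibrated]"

0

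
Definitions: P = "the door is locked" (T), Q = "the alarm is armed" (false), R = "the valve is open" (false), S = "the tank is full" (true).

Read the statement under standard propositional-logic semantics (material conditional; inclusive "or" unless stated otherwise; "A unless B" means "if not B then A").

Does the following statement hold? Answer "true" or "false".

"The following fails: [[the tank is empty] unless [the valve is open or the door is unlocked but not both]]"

Values: S=T, R=F, P=T.
Formalization: ¬(¬S ∨ (R ⊕ ¬P))

¬S = ¬T = F
¬P = ¬T = F
R ⊕ ¬P = F ⊕ F = F
¬S ∨ (R ⊕ ¬P) = F ∨ F = F
¬(¬S ∨ (R ⊕ ¬P)) = ¬F = T

The statement is true.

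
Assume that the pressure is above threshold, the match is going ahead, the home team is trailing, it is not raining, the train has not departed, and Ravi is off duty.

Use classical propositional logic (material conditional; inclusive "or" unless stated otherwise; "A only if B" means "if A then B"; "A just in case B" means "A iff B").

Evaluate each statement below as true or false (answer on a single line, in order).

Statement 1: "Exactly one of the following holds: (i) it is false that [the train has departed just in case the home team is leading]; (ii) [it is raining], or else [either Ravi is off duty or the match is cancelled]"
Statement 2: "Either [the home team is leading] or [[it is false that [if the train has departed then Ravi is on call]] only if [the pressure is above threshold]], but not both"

Statement 1 T / Statement 2 T

Let U = "the train has departed" (False), R = "the home team is leading" (False), S = "it is raining" (False), V = "Ravi is on call" (False), Q = "the match is cancelled" (False), P = "the pressure is above threshold" (True).

Statement 1: This is not (U iff R) xor (S or (not V or Q)).

U iff R = False iff False = True
not (U iff R) = not True = False
not V = not False = True
not V or Q = True or False = True
S or (not V or Q) = False or True = True
not (U iff R) xor (S or (not V or Q)) = False xor True = True
So Statement 1 is true.

Statement 2: Formalization: R xor (not (U -> V) -> P)

U -> V = False -> False = True
not (U -> V) = not True = False
not (U -> V) -> P = False -> True = True
R xor (not (U -> V) -> P) = False xor True = True
Thus Statement 2 is true.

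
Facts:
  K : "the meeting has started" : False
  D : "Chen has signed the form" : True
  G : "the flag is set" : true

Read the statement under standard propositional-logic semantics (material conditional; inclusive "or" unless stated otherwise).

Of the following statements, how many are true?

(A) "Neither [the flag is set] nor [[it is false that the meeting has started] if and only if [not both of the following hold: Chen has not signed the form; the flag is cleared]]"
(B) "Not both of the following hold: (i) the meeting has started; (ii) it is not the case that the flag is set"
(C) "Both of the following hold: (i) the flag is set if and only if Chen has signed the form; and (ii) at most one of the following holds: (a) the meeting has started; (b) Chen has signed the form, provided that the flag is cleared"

2

(A): Formalization: G nor (not K iff (not D nand not G))

not K = not False = True
not D = not True = False
not G = not True = False
not D nand not G = False nand False = True
not K iff (not D nand not G) = True iff True = True
G nor (not K iff (not D nand not G)) = True nor True = False
Hence (A) is false.

(B): In symbols: K nand not G

not G = not True = False
K nand not G = False nand False = True
Thus (B) is true.

(C): In symbols: (G iff D) and (K nand (not G -> D))

G iff D = True iff True = True
not G = not True = False
not G -> D = False -> True = True
K nand (not G -> D) = False nand True = True
(G iff D) and (K nand (not G -> D)) = True and True = True
Hence (C) is true.

Count: 2.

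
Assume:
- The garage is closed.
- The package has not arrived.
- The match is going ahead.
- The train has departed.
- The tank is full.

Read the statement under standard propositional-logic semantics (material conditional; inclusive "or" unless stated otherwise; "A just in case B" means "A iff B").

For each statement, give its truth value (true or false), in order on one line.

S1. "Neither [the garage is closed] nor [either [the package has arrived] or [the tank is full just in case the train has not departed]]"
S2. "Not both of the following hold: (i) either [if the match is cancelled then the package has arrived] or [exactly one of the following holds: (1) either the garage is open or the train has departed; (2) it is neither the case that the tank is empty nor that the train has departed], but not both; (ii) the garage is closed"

S1 F; S2 T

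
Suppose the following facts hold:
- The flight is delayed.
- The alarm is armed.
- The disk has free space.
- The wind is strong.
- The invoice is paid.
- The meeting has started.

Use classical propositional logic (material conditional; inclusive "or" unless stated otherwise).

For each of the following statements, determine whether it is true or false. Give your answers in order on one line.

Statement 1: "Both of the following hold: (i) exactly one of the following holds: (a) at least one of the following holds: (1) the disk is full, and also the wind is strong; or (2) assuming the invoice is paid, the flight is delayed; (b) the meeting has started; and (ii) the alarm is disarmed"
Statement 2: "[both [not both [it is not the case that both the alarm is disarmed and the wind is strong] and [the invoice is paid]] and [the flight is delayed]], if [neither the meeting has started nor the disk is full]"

Statement 1 F; Statement 2 T

Let R = "the disk is full" (F), S = "the wind is strong" (T), U = "the invoice is paid" (T), P = "the flight is delayed" (T), V = "the meeting has started" (T), Q = "the alarm is armed" (T).

Statement 1: Formalization: (((R & S) | (U -> P)) xor V) & ~Q

R & S = F & T = F
U -> P = T -> T = T
(R & S) | (U -> P) = F | T = T
((R & S) | (U -> P)) xor V = T xor T = F
~Q = ~T = F
(((R & S) | (U -> P)) xor V) & ~Q = F & F = F
Hence Statement 1 is false.

Statement 2: In symbols: (V nor R) -> (((~Q nand S) nand U) & P)

V nor R = T nor F = F
~Q = ~T = F
~Q nand S = F nand T = T
(~Q nand S) nand U = T nand T = F
((~Q nand S) nand U) & P = F & T = F
(V nor R) -> (((~Q nand S) nand U) & P) = F -> F = T
Hence Statement 2 is true.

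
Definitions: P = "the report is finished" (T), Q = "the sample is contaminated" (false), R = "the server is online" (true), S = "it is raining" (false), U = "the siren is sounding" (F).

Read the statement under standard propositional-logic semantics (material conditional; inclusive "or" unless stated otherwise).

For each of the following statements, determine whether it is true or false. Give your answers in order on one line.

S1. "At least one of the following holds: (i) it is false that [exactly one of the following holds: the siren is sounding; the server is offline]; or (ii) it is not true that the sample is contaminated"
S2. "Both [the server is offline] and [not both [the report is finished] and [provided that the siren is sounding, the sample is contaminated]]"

S1: Formalization: ~(U xor ~R) | ~Q

~R = ~T = F
U xor ~R = F xor F = F
~(U xor ~R) = ~F = T
~Q = ~F = T
~(U xor ~R) | ~Q = T | T = T
Thus S1 is true.

S2: This is ~R & (P nand (U -> Q)).

~R = ~T = F
U -> Q = F -> F = T
P nand (U -> Q) = T nand T = F
~R & (P nand (U -> Q)) = F & F = F
Thus S2 is false.

S1 True, S2 False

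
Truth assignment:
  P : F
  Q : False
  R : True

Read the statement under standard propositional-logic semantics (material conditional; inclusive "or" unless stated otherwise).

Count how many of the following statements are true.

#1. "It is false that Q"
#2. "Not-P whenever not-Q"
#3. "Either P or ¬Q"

3

#1: In symbols: ~Q

~Q = ~F = T
Hence #1 is true.

#2: This is ~Q -> ~P.

~Q = ~F = T
~P = ~F = T
~Q -> ~P = T -> T = T
Hence #2 is true.

#3: This is P | ~Q.

~Q = ~F = T
P | ~Q = F | T = T
Thus #3 is true.

3 of the 3 statements are true (#1, #2, #3).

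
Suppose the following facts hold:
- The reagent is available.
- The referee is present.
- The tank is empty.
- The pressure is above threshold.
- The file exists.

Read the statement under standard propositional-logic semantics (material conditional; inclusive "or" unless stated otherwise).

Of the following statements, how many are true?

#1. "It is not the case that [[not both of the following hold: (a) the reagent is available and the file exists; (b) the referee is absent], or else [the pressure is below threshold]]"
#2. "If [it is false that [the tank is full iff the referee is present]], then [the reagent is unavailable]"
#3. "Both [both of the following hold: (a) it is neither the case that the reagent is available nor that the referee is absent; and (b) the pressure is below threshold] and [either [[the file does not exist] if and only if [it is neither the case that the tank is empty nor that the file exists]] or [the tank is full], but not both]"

Let P = "the reagent is available" (T), U = "the file exists" (T), Q = "the referee is present" (T), S = "the pressure is above threshold" (T), R = "the tank is full" (F).

#1: In symbols: ¬(((P ∧ U) ↑ ¬Q) ∨ ¬S)

P ∧ U = T ∧ T = T
¬Q = ¬T = F
(P ∧ U) ↑ ¬Q = T ↑ F = T
¬S = ¬T = F
((P ∧ U) ↑ ¬Q) ∨ ¬S = T ∨ F = T
¬(((P ∧ U) ↑ ¬Q) ∨ ¬S) = ¬T = F
Thus #1 is false.

#2: In symbols: ¬(R ↔ Q) → ¬P

R ↔ Q = F ↔ T = F
¬(R ↔ Q) = ¬F = T
¬P = ¬T = F
¬(R ↔ Q) → ¬P = T → F = F
Hence #2 is false.

#3: Formalization: ((P ↓ ¬Q) ∧ ¬S) ∧ ((¬U ↔ (¬R ↓ U)) ⊕ R)

¬Q = ¬T = F
P ↓ ¬Q = T ↓ F = F
¬S = ¬T = F
(P ↓ ¬Q) ∧ ¬S = F ∧ F = F
¬U = ¬T = F
¬R = ¬F = T
¬R ↓ U = T ↓ T = F
¬U ↔ (¬R ↓ U) = F ↔ F = T
(¬U ↔ (¬R ↓ U)) ⊕ R = T ⊕ F = T
((P ↓ ¬Q) ∧ ¬S) ∧ ((¬U ↔ (¬R ↓ U)) ⊕ R) = F ∧ T = F
Hence #3 is false.

True statements: 0 (none).

0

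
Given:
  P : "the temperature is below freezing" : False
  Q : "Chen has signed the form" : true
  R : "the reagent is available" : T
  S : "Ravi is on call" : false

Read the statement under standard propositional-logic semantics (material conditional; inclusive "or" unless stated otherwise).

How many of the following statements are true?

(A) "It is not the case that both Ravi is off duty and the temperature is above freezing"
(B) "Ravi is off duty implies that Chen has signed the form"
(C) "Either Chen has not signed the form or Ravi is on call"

1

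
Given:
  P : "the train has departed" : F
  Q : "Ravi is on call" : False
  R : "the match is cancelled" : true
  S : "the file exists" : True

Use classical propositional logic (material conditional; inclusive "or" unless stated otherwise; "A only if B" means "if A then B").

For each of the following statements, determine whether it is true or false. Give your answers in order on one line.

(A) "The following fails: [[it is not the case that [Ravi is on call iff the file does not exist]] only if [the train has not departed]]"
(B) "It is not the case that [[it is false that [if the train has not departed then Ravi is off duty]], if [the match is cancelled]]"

(A) F / (B) T

(A): This is ¬(¬(Q ↔ ¬S) → ¬P).

¬S = ¬T = F
Q ↔ ¬S = F ↔ F = T
¬(Q ↔ ¬S) = ¬T = F
¬P = ¬F = T
¬(Q ↔ ¬S) → ¬P = F → T = T
¬(¬(Q ↔ ¬S) → ¬P) = ¬T = F
Thus (A) is false.

(B): Formalization: ¬(R → ¬(¬P → ¬Q))

¬P = ¬F = T
¬Q = ¬F = T
¬P → ¬Q = T → T = T
¬(¬P → ¬Q) = ¬T = F
R → ¬(¬P → ¬Q) = T → F = F
¬(R → ¬(¬P → ¬Q)) = ¬F = T
Thus (B) is true.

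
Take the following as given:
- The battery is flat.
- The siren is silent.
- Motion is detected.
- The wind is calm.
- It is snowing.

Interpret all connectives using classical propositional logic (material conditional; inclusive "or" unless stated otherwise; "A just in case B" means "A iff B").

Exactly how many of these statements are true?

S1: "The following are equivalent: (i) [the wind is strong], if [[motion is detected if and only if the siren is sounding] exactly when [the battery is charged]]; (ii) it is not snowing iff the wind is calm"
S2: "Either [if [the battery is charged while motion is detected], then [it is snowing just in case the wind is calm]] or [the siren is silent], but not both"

1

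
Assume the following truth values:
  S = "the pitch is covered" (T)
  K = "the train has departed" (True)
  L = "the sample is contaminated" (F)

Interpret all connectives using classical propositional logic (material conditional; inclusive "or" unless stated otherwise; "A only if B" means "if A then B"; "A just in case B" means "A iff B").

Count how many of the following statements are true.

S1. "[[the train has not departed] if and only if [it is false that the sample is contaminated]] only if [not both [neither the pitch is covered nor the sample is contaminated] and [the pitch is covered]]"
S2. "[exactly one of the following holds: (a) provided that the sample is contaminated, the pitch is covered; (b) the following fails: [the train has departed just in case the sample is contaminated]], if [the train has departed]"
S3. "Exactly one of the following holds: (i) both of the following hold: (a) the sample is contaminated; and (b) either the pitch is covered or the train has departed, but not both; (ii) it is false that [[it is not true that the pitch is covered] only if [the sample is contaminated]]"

1

S1: Formalization: (¬K ↔ ¬L) → ((S ↓ L) ↑ S)

¬K = ¬T = F
¬L = ¬F = T
¬K ↔ ¬L = F ↔ T = F
S ↓ L = T ↓ F = F
(S ↓ L) ↑ S = F ↑ T = T
(¬K ↔ ¬L) → ((S ↓ L) ↑ S) = F → T = T
Hence S1 is true.

S2: This is K → ((L → S) ⊕ ¬(K ↔ L)).

L → S = F → T = T
K ↔ L = T ↔ F = F
¬(K ↔ L) = ¬F = T
(L → S) ⊕ ¬(K ↔ L) = T ⊕ T = F
K → ((L → S) ⊕ ¬(K ↔ L)) = T → F = F
Hence S2 is false.

S3: Parsed as (L ∧ (S ⊕ K)) ⊕ ¬(¬S → L)

S ⊕ K = T ⊕ T = F
L ∧ (S ⊕ K) = F ∧ F = F
¬S = ¬T = F
¬S → L = F → F = T
¬(¬S → L) = ¬T = F
(L ∧ (S ⊕ K)) ⊕ ¬(¬S → L) = F ⊕ F = F
Thus S3 is false.

1 of the 3 statements is true (S1).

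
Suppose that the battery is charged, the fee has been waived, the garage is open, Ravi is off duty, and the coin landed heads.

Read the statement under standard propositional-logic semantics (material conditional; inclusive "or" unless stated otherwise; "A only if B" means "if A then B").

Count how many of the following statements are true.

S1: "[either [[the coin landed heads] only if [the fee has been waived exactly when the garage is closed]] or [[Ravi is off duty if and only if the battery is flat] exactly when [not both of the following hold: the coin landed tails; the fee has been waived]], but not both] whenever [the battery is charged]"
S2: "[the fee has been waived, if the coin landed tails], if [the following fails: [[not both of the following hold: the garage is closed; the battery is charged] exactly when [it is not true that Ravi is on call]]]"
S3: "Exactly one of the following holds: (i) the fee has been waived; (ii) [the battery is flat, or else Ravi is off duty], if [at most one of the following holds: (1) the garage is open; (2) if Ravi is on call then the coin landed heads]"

1

Let P = "the battery is charged" (T), U = "the coin landed heads" (T), Q = "the fee has been waived" (T), R = "the garage is closed" (F), S = "Ravi is on call" (F).

S1: This is P -> ((U -> (Q <-> R)) xor ((~S <-> ~P) <-> (~U nand Q))).

Q <-> R = T <-> F = F
U -> (Q <-> R) = T -> F = F
~S = ~F = T
~P = ~T = F
~S <-> ~P = T <-> F = F
~U = ~T = F
~U nand Q = F nand T = T
(~S <-> ~P) <-> (~U nand Q) = F <-> T = F
(U -> (Q <-> R)) xor ((~S <-> ~P) <-> (~U nand Q)) = F xor F = F
P -> ((U -> (Q <-> R)) xor ((~S <-> ~P) <-> (~U nand Q))) = T -> F = F
Thus S1 is false.

S2: This is ~((R nand P) <-> ~S) -> (~U -> Q).

R nand P = F nand T = T
~S = ~F = T
(R nand P) <-> ~S = T <-> T = T
~((R nand P) <-> ~S) = ~T = F
~U = ~T = F
~U -> Q = F -> T = T
~((R nand P) <-> ~S) -> (~U -> Q) = F -> T = T
Hence S2 is true.

S3: Formalization: Q xor ((~R nand (S -> U)) -> (~P | ~S))

~R = ~F = T
S -> U = F -> T = T
~R nand (S -> U) = T nand T = F
~P = ~T = F
~S = ~F = T
~P | ~S = F | T = T
(~R nand (S -> U)) -> (~P | ~S) = F -> T = T
Q xor ((~R nand (S -> U)) -> (~P | ~S)) = T xor T = F
Thus S3 is false.

Count: 1.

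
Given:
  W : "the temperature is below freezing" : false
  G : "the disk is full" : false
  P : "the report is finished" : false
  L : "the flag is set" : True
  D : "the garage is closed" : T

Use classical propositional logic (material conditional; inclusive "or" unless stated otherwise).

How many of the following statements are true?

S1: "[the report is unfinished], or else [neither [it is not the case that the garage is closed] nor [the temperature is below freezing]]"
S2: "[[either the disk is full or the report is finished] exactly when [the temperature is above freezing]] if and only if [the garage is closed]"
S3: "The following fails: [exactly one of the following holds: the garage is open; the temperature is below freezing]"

2

S1: This is ¬P ∨ (¬D ↓ W).

¬P = ¬F = T
¬D = ¬T = F
¬D ↓ W = F ↓ F = T
¬P ∨ (¬D ↓ W) = T ∨ T = T
Thus S1 is true.

S2: Formalization: ((G ∨ P) ↔ ¬W) ↔ D

G ∨ P = F ∨ F = F
¬W = ¬F = T
(G ∨ P) ↔ ¬W = F ↔ T = F
((G ∨ P) ↔ ¬W) ↔ D = F ↔ T = F
Thus S2 is false.

S3: This is ¬(¬D ⊕ W).

¬D = ¬T = F
¬D ⊕ W = F ⊕ F = F
¬(¬D ⊕ W) = ¬F = T
So S3 is true.

2 of the 3 statements are true (S1, S3).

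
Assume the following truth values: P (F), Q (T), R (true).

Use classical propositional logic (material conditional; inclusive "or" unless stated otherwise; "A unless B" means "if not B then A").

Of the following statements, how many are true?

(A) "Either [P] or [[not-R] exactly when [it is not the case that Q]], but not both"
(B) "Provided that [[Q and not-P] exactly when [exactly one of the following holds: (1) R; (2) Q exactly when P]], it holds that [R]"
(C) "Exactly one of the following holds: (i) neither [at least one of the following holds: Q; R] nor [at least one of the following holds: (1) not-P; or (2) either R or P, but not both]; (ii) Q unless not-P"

3

(A): Formalization: P xor (~R <-> ~Q)

~R = ~T = F
~Q = ~T = F
~R <-> ~Q = F <-> F = T
P xor (~R <-> ~Q) = F xor T = T
So (A) is true.

(B): This is ((Q & ~P) <-> (R xor (Q <-> P))) -> R.

~P = ~F = T
Q & ~P = T & T = T
Q <-> P = T <-> F = F
R xor (Q <-> P) = T xor F = T
(Q & ~P) <-> (R xor (Q <-> P)) = T <-> T = T
((Q & ~P) <-> (R xor (Q <-> P))) -> R = T -> T = T
Thus (B) is true.

(C): In symbols: ((Q | R) nor (~P | (R xor P))) xor (Q | ~P)

Q | R = T | T = T
~P = ~F = T
R xor P = T xor F = T
~P | (R xor P) = T | T = T
(Q | R) nor (~P | (R xor P)) = T nor T = F
~P = ~F = T
Q | ~P = T | T = T
((Q | R) nor (~P | (R xor P))) xor (Q | ~P) = F xor T = T
Hence (C) is true.

True statements: 3.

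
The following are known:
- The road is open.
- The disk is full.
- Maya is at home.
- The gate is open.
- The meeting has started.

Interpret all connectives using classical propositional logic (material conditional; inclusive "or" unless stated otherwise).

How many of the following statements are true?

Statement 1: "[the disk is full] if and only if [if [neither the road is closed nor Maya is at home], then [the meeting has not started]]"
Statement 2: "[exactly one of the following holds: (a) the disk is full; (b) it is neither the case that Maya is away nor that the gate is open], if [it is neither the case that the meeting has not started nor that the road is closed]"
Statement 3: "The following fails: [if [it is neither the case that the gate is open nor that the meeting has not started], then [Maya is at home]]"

2

Let Q = "the disk is full" (True), P = "the road is closed" (False), R = "Maya is at home" (True), U = "the meeting has started" (True), S = "the gate is open" (True).

Statement 1: In symbols: Q iff ((P nor R) -> not U)

P nor R = False nor True = False
not U = not True = False
(P nor R) -> not U = False -> False = True
Q iff ((P nor R) -> not U) = True iff True = True
Hence Statement 1 is true.

Statement 2: Formalization: (not U nor P) -> (Q xor (not R nor S))

not U = not True = False
not U nor P = False nor False = True
not R = not True = False
not R nor S = False nor True = False
Q xor (not R nor S) = True xor False = True
(not U nor P) -> (Q xor (not R nor S)) = True -> True = True
Hence Statement 2 is true.

Statement 3: Parsed as not ((S nor not U) -> R)

not U = not True = False
S nor not U = True nor False = False
(S nor not U) -> R = False -> True = True
not ((S nor not U) -> R) = not True = False
Hence Statement 3 is false.

2 of the 3 statements are true.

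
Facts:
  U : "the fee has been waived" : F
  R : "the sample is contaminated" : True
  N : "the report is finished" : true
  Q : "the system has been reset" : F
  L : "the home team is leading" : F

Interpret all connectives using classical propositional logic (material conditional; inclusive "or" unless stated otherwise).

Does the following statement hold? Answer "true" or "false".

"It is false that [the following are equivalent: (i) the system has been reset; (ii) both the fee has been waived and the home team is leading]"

False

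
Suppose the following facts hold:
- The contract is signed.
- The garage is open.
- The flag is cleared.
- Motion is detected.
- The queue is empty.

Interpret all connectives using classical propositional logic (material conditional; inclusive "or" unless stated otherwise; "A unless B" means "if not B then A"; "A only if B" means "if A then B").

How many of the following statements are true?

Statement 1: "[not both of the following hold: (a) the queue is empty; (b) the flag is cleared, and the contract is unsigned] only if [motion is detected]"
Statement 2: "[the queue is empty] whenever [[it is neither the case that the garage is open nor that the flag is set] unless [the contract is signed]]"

Let U = "the queue is empty" (T), R = "the flag is set" (F), P = "the contract is signed" (T), S = "motion is detected" (T), Q = "the garage is closed" (F).

Statement 1: Formalization: (U nand (~R & ~P)) -> S

~R = ~F = T
~P = ~T = F
~R & ~P = T & F = F
U nand (~R & ~P) = T nand F = T
(U nand (~R & ~P)) -> S = T -> T = T
So Statement 1 is true.

Statement 2: In symbols: ((~Q nor R) | P) -> U

~Q = ~F = T
~Q nor R = T nor F = F
(~Q nor R) | P = F | T = T
((~Q nor R) | P) -> U = T -> T = T
So Statement 2 is true.

True statements: 2 (Statement 1, Statement 2).

2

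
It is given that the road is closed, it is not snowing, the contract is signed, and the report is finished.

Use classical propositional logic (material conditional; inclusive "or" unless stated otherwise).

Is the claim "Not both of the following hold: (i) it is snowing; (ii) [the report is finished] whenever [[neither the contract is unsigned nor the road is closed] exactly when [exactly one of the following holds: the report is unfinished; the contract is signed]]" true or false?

Let L = "it is snowing" (F), G = "the contract is signed" (T), R = "the road is closed" (T), U = "the report is finished" (T).
Parsed as L nand (((~G nor R) <-> (~U xor G)) -> U)

~G = ~T = F
~G nor R = F nor T = F
~U = ~T = F
~U xor G = F xor T = T
(~G nor R) <-> (~U xor G) = F <-> T = F
((~G nor R) <-> (~U xor G)) -> U = F -> T = T
L nand (((~G nor R) <-> (~U xor G)) -> U) = F nand T = T

True.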